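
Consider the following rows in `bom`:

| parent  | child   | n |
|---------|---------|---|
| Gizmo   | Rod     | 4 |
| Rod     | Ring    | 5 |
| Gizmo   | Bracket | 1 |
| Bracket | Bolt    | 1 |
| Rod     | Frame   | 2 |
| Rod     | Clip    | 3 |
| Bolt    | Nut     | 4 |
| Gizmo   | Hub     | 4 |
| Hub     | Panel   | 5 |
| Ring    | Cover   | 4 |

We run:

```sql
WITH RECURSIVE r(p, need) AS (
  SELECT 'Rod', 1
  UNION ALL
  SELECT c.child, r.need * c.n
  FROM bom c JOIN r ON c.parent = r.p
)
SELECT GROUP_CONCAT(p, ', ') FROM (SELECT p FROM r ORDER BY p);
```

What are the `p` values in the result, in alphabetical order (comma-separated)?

Clip, Cover, Frame, Ring, Rod

Base: (Rod, need=1).
Iteration 1: components of {Rod} -> Clip = 1*3 = 3, Frame = 1*2 = 2, Ring = 1*5 = 5.
Iteration 2: components of {Clip,Frame,Ring} -> Cover = 5*4 = 20.
Iteration 3: no further components; recursion stops.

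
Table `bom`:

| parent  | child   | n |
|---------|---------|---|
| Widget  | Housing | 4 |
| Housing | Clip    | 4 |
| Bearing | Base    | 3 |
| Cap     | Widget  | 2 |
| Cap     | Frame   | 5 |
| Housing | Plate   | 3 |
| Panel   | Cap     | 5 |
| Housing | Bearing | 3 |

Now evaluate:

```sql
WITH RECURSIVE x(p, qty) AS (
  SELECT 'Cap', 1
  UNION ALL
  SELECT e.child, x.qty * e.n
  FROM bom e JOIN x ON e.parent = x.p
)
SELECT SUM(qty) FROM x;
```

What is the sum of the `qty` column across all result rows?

Base: (Cap, qty=1).
Iteration 1: components of {Cap} -> Frame = 1*5 = 5, Widget = 1*2 = 2.
Iteration 2: components of {Frame,Widget} -> Housing = 2*4 = 8.
Iteration 3: components of {Housing} -> Bearing = 8*3 = 24, Clip = 8*4 = 32, Plate = 8*3 = 24.
Iteration 4: components of {Bearing,Clip,Plate} -> Base = 24*3 = 72.
Iteration 5: no further components; recursion stops.
SUM(qty) = 1 + 2 + 5 + 8 + 32 + 24 + 24 + 72 = 168.

168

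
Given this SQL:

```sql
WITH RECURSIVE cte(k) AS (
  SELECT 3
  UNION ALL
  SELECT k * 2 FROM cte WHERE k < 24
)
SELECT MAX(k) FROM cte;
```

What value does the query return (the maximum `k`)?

Base: k=3.
Iteration 1: 3 < 24 holds -> k = 3 * 2 = 6.
Iteration 2: 6 < 24 holds -> k = 6 * 2 = 12.
Iteration 3: 12 < 24 holds -> k = 12 * 2 = 24.
Iteration 4: 24 < 24 fails; recursion stops.
k values: 3, 6, 12, 24; the maximum is 24.

24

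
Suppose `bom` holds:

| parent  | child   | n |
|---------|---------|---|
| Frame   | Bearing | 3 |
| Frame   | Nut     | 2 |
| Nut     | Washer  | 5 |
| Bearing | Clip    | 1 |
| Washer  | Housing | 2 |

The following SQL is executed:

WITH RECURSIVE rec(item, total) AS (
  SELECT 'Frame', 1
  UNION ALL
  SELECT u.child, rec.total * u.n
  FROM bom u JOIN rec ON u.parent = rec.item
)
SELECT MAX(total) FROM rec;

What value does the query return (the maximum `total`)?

Base: (Frame, total=1).
Iteration 1: components of {Frame} -> Bearing = 1*3 = 3, Nut = 1*2 = 2.
Iteration 2: components of {Bearing,Nut} -> Clip = 3*1 = 3, Washer = 2*5 = 10.
Iteration 3: components of {Clip,Washer} -> Housing = 10*2 = 20.
Iteration 4: no further components; recursion stops.
total values: 1, 3, 2, 3, 10, 20; the maximum is 20.

20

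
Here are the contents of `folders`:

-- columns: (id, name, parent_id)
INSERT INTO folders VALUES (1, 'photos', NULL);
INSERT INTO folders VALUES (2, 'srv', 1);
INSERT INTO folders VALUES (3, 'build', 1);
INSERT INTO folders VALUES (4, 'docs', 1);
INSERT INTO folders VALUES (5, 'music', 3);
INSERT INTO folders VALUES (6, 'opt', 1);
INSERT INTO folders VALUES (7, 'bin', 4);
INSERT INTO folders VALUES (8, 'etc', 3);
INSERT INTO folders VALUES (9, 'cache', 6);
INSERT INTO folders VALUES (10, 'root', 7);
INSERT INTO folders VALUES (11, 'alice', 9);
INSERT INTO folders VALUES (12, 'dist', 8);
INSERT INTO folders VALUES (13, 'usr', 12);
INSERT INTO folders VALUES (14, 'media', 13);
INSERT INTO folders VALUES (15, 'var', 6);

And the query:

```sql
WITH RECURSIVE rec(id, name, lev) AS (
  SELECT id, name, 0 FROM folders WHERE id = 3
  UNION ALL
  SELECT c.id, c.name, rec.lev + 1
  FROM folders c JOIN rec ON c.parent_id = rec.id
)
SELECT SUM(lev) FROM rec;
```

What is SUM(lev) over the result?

11

Base: id=3 (build) at lev 0.
Iteration 1: rows with parent_id in {3} -> music (id 5, lev 1), etc (id 8, lev 1).
Iteration 2: rows with parent_id in {5,8} -> dist (id 12, lev 2).
Iteration 3: rows with parent_id in {12} -> usr (id 13, lev 3).
Iteration 4: rows with parent_id in {13} -> media (id 14, lev 4).
Iteration 5: no rows with parent_id in {14}; recursion stops.
SUM(lev) = 0 + 1 + 1 + 2 + 3 + 4 = 11.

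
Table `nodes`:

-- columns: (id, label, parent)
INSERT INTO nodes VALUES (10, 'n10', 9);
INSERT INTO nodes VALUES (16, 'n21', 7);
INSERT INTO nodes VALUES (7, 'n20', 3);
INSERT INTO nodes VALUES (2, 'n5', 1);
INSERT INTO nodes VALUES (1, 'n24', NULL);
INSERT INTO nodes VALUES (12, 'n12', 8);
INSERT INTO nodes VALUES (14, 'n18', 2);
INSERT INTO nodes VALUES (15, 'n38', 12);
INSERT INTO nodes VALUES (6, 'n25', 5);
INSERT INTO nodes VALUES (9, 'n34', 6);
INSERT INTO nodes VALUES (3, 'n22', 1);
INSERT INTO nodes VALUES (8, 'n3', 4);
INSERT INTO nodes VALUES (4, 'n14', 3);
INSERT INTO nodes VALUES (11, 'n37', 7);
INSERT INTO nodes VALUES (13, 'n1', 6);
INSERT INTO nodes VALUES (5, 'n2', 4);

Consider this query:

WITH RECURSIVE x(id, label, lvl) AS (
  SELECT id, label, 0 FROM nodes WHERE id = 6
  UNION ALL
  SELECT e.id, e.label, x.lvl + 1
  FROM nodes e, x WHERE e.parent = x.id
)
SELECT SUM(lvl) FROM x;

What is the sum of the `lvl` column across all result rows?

Base: id=6 (n25) at lvl 0.
Iteration 1: rows with parent in {6} -> n34 (id 9, lvl 1), n1 (id 13, lvl 1).
Iteration 2: rows with parent in {9,13} -> n10 (id 10, lvl 2).
Iteration 3: no rows with parent in {10}; recursion stops.
SUM(lvl) = 0 + 1 + 1 + 2 = 4.

4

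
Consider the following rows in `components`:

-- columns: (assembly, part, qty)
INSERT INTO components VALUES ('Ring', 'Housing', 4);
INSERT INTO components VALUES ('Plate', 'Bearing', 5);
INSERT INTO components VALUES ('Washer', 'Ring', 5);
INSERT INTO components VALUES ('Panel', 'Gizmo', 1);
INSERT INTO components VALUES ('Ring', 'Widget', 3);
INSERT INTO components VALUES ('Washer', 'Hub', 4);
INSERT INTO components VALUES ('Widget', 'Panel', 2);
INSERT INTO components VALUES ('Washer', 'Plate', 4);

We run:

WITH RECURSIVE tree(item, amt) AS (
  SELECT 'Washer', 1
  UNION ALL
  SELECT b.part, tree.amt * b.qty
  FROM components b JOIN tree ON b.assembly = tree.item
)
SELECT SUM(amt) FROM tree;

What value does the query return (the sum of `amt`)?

129

Base: (Washer, amt=1).
Iteration 1: components of {Washer} -> Hub = 1*4 = 4, Plate = 1*4 = 4, Ring = 1*5 = 5.
Iteration 2: components of {Hub,Plate,Ring} -> Bearing = 4*5 = 20, Housing = 5*4 = 20, Widget = 5*3 = 15.
Iteration 3: components of {Bearing,Housing,Widget} -> Panel = 15*2 = 30.
Iteration 4: components of {Panel} -> Gizmo = 30*1 = 30.
Iteration 5: no further components; recursion stops.
SUM(amt) = 1 + 4 + 5 + 4 + 20 + 15 + 20 + 30 + 30 = 129.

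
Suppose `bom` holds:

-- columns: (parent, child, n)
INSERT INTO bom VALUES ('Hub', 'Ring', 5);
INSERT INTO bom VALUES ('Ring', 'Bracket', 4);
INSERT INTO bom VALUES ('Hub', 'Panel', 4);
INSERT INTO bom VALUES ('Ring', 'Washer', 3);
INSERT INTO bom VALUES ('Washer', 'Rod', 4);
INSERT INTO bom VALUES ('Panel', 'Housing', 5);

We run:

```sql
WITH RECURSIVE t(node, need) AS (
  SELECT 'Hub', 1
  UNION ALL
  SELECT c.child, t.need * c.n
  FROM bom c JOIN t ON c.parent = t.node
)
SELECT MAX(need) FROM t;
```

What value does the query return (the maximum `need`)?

60

Base: (Hub, need=1).
Iteration 1: components of {Hub} -> Panel = 1*4 = 4, Ring = 1*5 = 5.
Iteration 2: components of {Panel,Ring} -> Bracket = 5*4 = 20, Housing = 4*5 = 20, Washer = 5*3 = 15.
Iteration 3: components of {Bracket,Housing,Washer} -> Rod = 15*4 = 60.
Iteration 4: no further components; recursion stops.
need values: 1, 5, 4, 20, 15, 20, 60; the maximum is 60.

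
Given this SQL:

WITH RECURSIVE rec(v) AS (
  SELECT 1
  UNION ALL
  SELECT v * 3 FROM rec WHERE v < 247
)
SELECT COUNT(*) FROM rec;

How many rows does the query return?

Base: v=1.
Iteration 1: 1 < 247 holds -> v = 1 * 3 = 3.
Iteration 2: 3 < 247 holds -> v = 3 * 3 = 9.
Iteration 3: 9 < 247 holds -> v = 9 * 3 = 27.
Iteration 4: 27 < 247 holds -> v = 27 * 3 = 81.
Iteration 5: 81 < 247 holds -> v = 81 * 3 = 243.
Iteration 6: 243 < 247 holds -> v = 243 * 3 = 729.
Iteration 7: 729 < 247 fails; recursion stops.
Total rows emitted: 7.

7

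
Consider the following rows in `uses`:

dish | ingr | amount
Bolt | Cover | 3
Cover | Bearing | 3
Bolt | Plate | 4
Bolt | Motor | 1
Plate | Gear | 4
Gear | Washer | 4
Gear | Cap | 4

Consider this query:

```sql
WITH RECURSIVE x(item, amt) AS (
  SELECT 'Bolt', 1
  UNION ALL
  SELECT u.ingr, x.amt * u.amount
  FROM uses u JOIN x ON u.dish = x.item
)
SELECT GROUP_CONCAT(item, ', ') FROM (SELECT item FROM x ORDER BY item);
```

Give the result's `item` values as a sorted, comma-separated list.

Bearing, Bolt, Cap, Cover, Gear, Motor, Plate, Washer

Base: (Bolt, amt=1).
Iteration 1: components of {Bolt} -> Cover = 1*3 = 3, Motor = 1*1 = 1, Plate = 1*4 = 4.
Iteration 2: components of {Cover,Motor,Plate} -> Bearing = 3*3 = 9, Gear = 4*4 = 16.
Iteration 3: components of {Bearing,Gear} -> Cap = 16*4 = 64, Washer = 16*4 = 64.
Iteration 4: no further components; recursion stops.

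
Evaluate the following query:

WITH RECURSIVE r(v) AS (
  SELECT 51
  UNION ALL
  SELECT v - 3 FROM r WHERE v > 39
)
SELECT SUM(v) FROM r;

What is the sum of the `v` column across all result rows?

225

Base: v=51.
Iteration 1: 51 > 39 holds -> v = 51 - 3 = 48.
Iteration 2: 48 > 39 holds -> v = 48 - 3 = 45.
Iteration 3: 45 > 39 holds -> v = 45 - 3 = 42.
Iteration 4: 42 > 39 holds -> v = 42 - 3 = 39.
Iteration 5: 39 > 39 fails; recursion stops.
SUM(v) = 51 + 48 + 45 + 42 + 39 = 225.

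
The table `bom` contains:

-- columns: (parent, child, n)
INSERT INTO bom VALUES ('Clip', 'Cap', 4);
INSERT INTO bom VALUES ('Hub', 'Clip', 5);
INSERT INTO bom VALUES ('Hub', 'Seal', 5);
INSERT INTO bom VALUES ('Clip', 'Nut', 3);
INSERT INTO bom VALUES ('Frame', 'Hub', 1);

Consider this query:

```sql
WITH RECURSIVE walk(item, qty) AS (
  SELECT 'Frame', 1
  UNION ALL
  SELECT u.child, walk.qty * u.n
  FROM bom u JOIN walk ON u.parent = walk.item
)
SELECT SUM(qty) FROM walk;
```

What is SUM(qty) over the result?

Base: (Frame, qty=1).
Iteration 1: components of {Frame} -> Hub = 1*1 = 1.
Iteration 2: components of {Hub} -> Clip = 1*5 = 5, Seal = 1*5 = 5.
Iteration 3: components of {Clip,Seal} -> Cap = 5*4 = 20, Nut = 5*3 = 15.
Iteration 4: no further components; recursion stops.
SUM(qty) = 1 + 1 + 5 + 5 + 20 + 15 = 47.

47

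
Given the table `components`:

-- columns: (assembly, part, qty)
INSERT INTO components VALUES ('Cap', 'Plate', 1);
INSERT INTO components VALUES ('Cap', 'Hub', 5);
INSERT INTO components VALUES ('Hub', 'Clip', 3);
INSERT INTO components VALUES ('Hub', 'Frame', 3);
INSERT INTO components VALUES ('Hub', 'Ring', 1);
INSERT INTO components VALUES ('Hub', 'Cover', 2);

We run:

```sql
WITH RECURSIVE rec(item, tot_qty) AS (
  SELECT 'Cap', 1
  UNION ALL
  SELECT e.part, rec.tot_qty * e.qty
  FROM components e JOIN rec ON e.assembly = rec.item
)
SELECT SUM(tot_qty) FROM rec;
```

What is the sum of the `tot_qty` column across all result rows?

Base: (Cap, tot_qty=1).
Iteration 1: components of {Cap} -> Hub = 1*5 = 5, Plate = 1*1 = 1.
Iteration 2: components of {Hub,Plate} -> Clip = 5*3 = 15, Cover = 5*2 = 10, Frame = 5*3 = 15, Ring = 5*1 = 5.
Iteration 3: no further components; recursion stops.
SUM(tot_qty) = 1 + 1 + 5 + 15 + 15 + 5 + 10 = 52.

52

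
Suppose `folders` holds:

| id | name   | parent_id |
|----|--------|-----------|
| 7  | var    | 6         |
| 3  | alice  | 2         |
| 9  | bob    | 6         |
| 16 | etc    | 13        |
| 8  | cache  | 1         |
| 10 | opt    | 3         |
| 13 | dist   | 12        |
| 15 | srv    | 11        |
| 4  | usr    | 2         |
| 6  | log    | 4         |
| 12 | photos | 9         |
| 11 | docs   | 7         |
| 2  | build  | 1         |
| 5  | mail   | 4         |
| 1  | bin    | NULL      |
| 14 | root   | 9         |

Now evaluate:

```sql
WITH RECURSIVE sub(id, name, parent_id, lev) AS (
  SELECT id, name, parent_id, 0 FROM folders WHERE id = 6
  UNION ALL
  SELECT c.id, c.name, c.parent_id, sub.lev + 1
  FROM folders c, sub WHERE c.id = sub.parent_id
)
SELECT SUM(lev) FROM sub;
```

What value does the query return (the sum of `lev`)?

Base: id=6 (log), parent_id=4, lev 0.
Iteration 1: join on id=4 -> usr (id 4, parent_id=2, lev 1).
Iteration 2: join on id=2 -> build (id 2, parent_id=1, lev 2).
Iteration 3: join on id=1 -> bin (id 1, parent_id=NULL, lev 3).
Iteration 4: parent_id is NULL; no match; recursion stops.
SUM(lev) = 0 + 1 + 2 + 3 = 6.

6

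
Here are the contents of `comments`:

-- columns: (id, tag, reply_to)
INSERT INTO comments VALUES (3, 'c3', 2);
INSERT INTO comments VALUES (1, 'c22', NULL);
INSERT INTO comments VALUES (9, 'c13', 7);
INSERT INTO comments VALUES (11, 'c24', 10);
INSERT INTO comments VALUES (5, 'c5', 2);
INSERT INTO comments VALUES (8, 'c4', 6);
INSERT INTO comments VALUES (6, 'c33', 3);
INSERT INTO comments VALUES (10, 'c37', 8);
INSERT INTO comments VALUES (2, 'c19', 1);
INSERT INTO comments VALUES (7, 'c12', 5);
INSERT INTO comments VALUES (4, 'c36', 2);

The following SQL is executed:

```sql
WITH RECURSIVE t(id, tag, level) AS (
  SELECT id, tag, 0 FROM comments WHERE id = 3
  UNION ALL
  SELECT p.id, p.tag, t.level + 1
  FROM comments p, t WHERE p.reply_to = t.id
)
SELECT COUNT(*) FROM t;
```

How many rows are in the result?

5

Base: id=3 (c3) at level 0.
Iteration 1: rows with reply_to in {3} -> c33 (id 6, level 1).
Iteration 2: rows with reply_to in {6} -> c4 (id 8, level 2).
Iteration 3: rows with reply_to in {8} -> c37 (id 10, level 3).
Iteration 4: rows with reply_to in {10} -> c24 (id 11, level 4).
Iteration 5: no rows with reply_to in {11}; recursion stops.
Total rows emitted: 5.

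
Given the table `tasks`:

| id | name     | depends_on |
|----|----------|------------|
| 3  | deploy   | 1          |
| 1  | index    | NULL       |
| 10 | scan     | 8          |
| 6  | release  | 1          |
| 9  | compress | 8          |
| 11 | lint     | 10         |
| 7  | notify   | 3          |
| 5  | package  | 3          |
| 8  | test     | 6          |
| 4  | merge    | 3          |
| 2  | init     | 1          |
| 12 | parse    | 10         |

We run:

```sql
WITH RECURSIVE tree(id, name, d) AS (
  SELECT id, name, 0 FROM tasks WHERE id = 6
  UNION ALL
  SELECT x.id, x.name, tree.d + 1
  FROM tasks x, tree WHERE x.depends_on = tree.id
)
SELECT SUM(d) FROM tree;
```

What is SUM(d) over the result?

Base: id=6 (release) at d 0.
Iteration 1: rows with depends_on in {6} -> test (id 8, d 1).
Iteration 2: rows with depends_on in {8} -> compress (id 9, d 2), scan (id 10, d 2).
Iteration 3: rows with depends_on in {9,10} -> lint (id 11, d 3), parse (id 12, d 3).
Iteration 4: no rows with depends_on in {11,12}; recursion stops.
SUM(d) = 0 + 1 + 2 + 2 + 3 + 3 = 11.

11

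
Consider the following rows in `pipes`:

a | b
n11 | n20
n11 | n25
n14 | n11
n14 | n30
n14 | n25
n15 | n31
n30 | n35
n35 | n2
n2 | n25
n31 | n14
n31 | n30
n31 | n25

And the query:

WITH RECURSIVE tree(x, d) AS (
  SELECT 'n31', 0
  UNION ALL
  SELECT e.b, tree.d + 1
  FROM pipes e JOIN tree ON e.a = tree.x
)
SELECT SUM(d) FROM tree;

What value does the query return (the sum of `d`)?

Base: (n31, d=0).
Iteration 1: edges from {n31} -> (n14, d=1), (n25, d=1), (n30, d=1).
Iteration 2: edges from {n14,n25,n30} -> (n11, d=2), (n25, d=2), (n30, d=2), (n35, d=2).
Iteration 3: edges from {n11,n25,n30,n35} -> (n2, d=3), (n20, d=3), (n25, d=3), (n35, d=3).
Iteration 4: edges from {n2,n20,n25,n35} -> (n2, d=4), (n25, d=4).
Iteration 5: edges from {n2,n25} -> (n25, d=5).
Iteration 6: no outgoing edges from {n25}; recursion stops.
SUM(d) = 0 + 1 + 1 + 1 + 2 + 2 + 2 + 2 + 3 + 3 + 3 + 3 + 4 + 4 + 5 = 36.

36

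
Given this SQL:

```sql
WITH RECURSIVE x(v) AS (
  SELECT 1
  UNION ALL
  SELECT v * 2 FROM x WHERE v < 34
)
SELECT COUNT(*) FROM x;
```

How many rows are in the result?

7

Base: v=1.
Iteration 1: 1 < 34 holds -> v = 1 * 2 = 2.
Iteration 2: 2 < 34 holds -> v = 2 * 2 = 4.
Iteration 3: 4 < 34 holds -> v = 4 * 2 = 8.
Iteration 4: 8 < 34 holds -> v = 8 * 2 = 16.
Iteration 5: 16 < 34 holds -> v = 16 * 2 = 32.
Iteration 6: 32 < 34 holds -> v = 32 * 2 = 64.
Iteration 7: 64 < 34 fails; recursion stops.
Total rows emitted: 7.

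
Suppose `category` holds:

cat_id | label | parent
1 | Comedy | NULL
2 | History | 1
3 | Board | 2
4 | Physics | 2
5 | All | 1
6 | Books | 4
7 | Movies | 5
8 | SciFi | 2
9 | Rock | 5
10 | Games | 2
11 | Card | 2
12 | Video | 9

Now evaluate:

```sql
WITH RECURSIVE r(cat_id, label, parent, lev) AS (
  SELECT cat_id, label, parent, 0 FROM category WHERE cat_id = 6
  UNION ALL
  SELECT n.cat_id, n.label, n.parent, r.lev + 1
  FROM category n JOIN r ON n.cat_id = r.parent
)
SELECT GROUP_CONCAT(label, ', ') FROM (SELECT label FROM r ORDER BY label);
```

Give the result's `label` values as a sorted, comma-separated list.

Books, Comedy, History, Physics

Base: cat_id=6 (Books), parent=4, lev 0.
Iteration 1: join on cat_id=4 -> Physics (id 4, parent=2, lev 1).
Iteration 2: join on cat_id=2 -> History (id 2, parent=1, lev 2).
Iteration 3: join on cat_id=1 -> Comedy (id 1, parent=NULL, lev 3).
Iteration 4: parent is NULL; no match; recursion stops.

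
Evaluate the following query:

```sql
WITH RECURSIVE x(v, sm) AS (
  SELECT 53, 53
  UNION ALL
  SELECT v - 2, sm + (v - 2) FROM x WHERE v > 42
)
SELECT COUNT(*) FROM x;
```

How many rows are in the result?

7

Base: v=53, sm=53.
Iteration 1: 53 > 42 holds -> v = 53 - 2 = 51, sm = 53 + 51 = 104.
Iteration 2: 51 > 42 holds -> v = 51 - 2 = 49, sm = 104 + 49 = 153.
Iteration 3: 49 > 42 holds -> v = 49 - 2 = 47, sm = 153 + 47 = 200.
Iteration 4: 47 > 42 holds -> v = 47 - 2 = 45, sm = 200 + 45 = 245.
Iteration 5: 45 > 42 holds -> v = 45 - 2 = 43, sm = 245 + 43 = 288.
Iteration 6: 43 > 42 holds -> v = 43 - 2 = 41, sm = 288 + 41 = 329.
Iteration 7: 41 > 42 fails; recursion stops.
Total rows emitted: 7.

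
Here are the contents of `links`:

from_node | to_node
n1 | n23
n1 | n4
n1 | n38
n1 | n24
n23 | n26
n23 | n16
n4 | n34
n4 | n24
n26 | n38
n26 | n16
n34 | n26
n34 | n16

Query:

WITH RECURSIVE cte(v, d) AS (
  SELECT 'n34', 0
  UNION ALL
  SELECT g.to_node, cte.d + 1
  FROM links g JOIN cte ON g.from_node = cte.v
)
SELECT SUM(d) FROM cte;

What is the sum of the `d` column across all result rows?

6

Base: (n34, d=0).
Iteration 1: edges from {n34} -> (n16, d=1), (n26, d=1).
Iteration 2: edges from {n16,n26} -> (n16, d=2), (n38, d=2).
Iteration 3: no outgoing edges from {n16,n38}; recursion stops.
SUM(d) = 0 + 1 + 1 + 2 + 2 = 6.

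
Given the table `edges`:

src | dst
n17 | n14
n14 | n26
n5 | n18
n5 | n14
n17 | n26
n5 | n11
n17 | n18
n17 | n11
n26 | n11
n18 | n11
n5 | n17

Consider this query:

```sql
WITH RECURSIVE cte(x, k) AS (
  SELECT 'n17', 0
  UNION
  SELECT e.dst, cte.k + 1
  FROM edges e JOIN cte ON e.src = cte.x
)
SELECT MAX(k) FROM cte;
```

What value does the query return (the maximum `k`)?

Base: (n17, k=0).
Iteration 1: edges from {n17} -> (n11, k=1), (n14, k=1), (n18, k=1), (n26, k=1).
Iteration 2: edges from {n11,n14,n18,n26} -> (n11, k=2), (n26, k=2). [UNION drops 1 duplicate row(s)]
Iteration 3: edges from {n11,n26} -> (n11, k=3).
Iteration 4: no outgoing edges from {n11}; recursion stops.
k values: 0, 1, 1, 1, 1, 2, 2, 3; the maximum is 3.

3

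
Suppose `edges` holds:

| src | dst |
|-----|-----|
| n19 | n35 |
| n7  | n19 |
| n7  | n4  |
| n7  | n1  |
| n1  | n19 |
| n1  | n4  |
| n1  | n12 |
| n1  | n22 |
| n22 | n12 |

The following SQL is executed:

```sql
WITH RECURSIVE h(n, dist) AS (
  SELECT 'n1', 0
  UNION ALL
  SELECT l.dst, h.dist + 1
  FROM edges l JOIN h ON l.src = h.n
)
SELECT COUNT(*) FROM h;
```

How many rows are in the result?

Base: (n1, dist=0).
Iteration 1: edges from {n1} -> (n12, dist=1), (n19, dist=1), (n22, dist=1), (n4, dist=1).
Iteration 2: edges from {n12,n19,n22,n4} -> (n12, dist=2), (n35, dist=2).
Iteration 3: no outgoing edges from {n12,n35}; recursion stops.
Total rows emitted: 7.

7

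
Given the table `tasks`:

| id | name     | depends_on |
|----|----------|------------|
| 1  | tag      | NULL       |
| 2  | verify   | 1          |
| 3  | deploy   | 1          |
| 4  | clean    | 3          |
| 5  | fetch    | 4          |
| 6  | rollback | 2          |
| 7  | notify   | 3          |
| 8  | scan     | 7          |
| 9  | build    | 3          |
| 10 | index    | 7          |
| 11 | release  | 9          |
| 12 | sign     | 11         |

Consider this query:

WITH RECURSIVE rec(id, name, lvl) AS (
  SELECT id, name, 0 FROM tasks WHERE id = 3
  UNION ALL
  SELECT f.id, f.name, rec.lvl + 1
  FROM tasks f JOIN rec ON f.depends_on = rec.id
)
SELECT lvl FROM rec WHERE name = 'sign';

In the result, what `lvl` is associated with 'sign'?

3

Base: id=3 (deploy) at lvl 0.
Iteration 1: rows with depends_on in {3} -> clean (id 4, lvl 1), notify (id 7, lvl 1), build (id 9, lvl 1).
Iteration 2: rows with depends_on in {4,7,9} -> fetch (id 5, lvl 2), scan (id 8, lvl 2), index (id 10, lvl 2), release (id 11, lvl 2).
Iteration 3: rows with depends_on in {5,8,10,11} -> sign (id 12, lvl 3).
Iteration 4: no rows with depends_on in {12}; recursion stops.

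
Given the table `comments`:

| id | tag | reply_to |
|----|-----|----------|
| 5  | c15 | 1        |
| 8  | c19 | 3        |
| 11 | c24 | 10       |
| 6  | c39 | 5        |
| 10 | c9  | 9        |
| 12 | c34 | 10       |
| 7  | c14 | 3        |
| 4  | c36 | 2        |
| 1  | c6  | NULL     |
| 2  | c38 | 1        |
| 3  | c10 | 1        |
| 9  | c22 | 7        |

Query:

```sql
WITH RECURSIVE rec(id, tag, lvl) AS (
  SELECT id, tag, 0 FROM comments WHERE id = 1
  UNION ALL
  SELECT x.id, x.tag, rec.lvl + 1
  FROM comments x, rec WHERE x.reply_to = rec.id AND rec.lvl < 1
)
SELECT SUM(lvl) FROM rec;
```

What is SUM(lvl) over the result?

3

Base: id=1 (c6) at lvl 0.
Iteration 1: rows with reply_to in {1} -> c38 (id 2, lvl 1), c10 (id 3, lvl 1), c15 (id 5, lvl 1).
Iteration 2: lvl < 1 fails for all current rows; recursion stops.
SUM(lvl) = 0 + 1 + 1 + 1 = 3.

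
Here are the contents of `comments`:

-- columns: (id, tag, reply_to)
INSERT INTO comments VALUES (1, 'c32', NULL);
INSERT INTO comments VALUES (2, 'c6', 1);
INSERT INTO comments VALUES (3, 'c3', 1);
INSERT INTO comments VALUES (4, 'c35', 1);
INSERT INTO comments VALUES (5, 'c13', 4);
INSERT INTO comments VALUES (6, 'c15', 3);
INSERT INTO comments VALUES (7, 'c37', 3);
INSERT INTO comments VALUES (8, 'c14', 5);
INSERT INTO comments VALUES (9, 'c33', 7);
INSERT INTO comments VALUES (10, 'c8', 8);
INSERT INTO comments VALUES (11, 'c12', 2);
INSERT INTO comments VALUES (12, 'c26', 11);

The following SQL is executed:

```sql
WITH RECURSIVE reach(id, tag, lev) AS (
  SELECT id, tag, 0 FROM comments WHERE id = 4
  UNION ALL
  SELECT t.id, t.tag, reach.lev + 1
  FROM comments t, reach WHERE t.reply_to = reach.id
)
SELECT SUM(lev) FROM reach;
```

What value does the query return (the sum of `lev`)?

Base: id=4 (c35) at lev 0.
Iteration 1: rows with reply_to in {4} -> c13 (id 5, lev 1).
Iteration 2: rows with reply_to in {5} -> c14 (id 8, lev 2).
Iteration 3: rows with reply_to in {8} -> c8 (id 10, lev 3).
Iteration 4: no rows with reply_to in {10}; recursion stops.
SUM(lev) = 0 + 1 + 2 + 3 = 6.

6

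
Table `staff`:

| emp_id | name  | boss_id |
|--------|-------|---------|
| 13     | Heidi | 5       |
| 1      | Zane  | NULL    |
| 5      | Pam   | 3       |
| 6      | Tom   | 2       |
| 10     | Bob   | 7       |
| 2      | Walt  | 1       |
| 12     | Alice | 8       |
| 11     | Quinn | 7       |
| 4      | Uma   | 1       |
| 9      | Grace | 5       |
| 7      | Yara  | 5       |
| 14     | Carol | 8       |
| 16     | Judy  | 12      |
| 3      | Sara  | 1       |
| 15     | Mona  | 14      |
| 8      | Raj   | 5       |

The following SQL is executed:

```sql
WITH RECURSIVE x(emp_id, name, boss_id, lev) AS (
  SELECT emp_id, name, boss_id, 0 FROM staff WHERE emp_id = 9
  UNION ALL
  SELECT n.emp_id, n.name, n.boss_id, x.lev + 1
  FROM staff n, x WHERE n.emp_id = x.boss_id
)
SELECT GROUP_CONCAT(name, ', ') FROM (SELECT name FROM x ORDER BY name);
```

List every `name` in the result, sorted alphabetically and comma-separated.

Base: emp_id=9 (Grace), boss_id=5, lev 0.
Iteration 1: join on emp_id=5 -> Pam (id 5, boss_id=3, lev 1).
Iteration 2: join on emp_id=3 -> Sara (id 3, boss_id=1, lev 2).
Iteration 3: join on emp_id=1 -> Zane (id 1, boss_id=NULL, lev 3).
Iteration 4: boss_id is NULL; no match; recursion stops.

Grace, Pam, Sara, Zane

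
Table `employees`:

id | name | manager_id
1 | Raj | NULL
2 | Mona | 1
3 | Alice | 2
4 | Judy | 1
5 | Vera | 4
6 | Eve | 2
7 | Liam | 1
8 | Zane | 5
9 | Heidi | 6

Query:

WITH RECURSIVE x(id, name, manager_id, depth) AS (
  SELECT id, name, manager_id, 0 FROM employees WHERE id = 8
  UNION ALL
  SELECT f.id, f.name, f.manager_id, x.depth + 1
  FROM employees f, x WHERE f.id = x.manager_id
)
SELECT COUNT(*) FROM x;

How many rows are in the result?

4

Base: id=8 (Zane), manager_id=5, depth 0.
Iteration 1: join on id=5 -> Vera (id 5, manager_id=4, depth 1).
Iteration 2: join on id=4 -> Judy (id 4, manager_id=1, depth 2).
Iteration 3: join on id=1 -> Raj (id 1, manager_id=NULL, depth 3).
Iteration 4: manager_id is NULL; no match; recursion stops.
Total rows emitted: 4.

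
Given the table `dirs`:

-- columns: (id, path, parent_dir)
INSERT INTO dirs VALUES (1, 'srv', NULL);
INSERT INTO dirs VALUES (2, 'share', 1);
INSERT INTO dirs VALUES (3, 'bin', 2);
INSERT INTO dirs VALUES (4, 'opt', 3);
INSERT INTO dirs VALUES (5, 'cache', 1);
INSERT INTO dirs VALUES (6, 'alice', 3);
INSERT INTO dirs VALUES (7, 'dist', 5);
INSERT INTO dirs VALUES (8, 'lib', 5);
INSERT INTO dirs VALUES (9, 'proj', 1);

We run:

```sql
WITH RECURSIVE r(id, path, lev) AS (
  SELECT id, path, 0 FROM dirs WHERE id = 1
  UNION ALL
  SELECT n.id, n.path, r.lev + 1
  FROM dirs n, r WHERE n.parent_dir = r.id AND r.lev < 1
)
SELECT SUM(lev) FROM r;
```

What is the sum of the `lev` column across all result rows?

Base: id=1 (srv) at lev 0.
Iteration 1: rows with parent_dir in {1} -> share (id 2, lev 1), cache (id 5, lev 1), proj (id 9, lev 1).
Iteration 2: lev < 1 fails for all current rows; recursion stops.
SUM(lev) = 0 + 1 + 1 + 1 = 3.

3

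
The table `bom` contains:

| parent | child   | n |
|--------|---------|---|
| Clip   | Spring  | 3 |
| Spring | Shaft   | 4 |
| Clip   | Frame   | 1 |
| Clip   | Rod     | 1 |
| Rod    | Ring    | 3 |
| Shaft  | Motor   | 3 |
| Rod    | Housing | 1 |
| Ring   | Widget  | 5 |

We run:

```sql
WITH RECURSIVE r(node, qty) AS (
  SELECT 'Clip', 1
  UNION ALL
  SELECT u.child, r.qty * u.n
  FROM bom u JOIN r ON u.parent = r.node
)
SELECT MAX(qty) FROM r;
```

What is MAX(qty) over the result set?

36

Base: (Clip, qty=1).
Iteration 1: components of {Clip} -> Frame = 1*1 = 1, Rod = 1*1 = 1, Spring = 1*3 = 3.
Iteration 2: components of {Frame,Rod,Spring} -> Housing = 1*1 = 1, Ring = 1*3 = 3, Shaft = 3*4 = 12.
Iteration 3: components of {Housing,Ring,Shaft} -> Motor = 12*3 = 36, Widget = 3*5 = 15.
Iteration 4: no further components; recursion stops.
qty values: 1, 3, 1, 1, 12, 3, 1, 36, 15; the maximum is 36.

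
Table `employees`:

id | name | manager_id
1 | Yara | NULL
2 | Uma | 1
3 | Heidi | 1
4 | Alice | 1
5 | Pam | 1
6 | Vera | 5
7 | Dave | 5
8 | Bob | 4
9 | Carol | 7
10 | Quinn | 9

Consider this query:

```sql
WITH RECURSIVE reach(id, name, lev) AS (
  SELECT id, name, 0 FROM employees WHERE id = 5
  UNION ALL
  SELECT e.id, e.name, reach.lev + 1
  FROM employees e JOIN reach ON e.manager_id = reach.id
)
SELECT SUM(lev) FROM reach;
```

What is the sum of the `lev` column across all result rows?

Base: id=5 (Pam) at lev 0.
Iteration 1: rows with manager_id in {5} -> Vera (id 6, lev 1), Dave (id 7, lev 1).
Iteration 2: rows with manager_id in {6,7} -> Carol (id 9, lev 2).
Iteration 3: rows with manager_id in {9} -> Quinn (id 10, lev 3).
Iteration 4: no rows with manager_id in {10}; recursion stops.
SUM(lev) = 0 + 1 + 1 + 2 + 3 = 7.

7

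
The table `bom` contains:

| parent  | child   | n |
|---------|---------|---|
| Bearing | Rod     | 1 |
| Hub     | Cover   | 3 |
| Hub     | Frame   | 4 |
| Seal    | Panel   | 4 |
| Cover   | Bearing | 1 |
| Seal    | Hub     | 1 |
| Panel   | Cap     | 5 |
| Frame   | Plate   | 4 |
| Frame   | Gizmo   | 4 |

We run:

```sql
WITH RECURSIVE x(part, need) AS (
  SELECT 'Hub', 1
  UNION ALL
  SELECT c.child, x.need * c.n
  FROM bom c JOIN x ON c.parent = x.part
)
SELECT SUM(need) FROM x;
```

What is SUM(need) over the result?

46

Base: (Hub, need=1).
Iteration 1: components of {Hub} -> Cover = 1*3 = 3, Frame = 1*4 = 4.
Iteration 2: components of {Cover,Frame} -> Bearing = 3*1 = 3, Gizmo = 4*4 = 16, Plate = 4*4 = 16.
Iteration 3: components of {Bearing,Gizmo,Plate} -> Rod = 3*1 = 3.
Iteration 4: no further components; recursion stops.
SUM(need) = 1 + 3 + 4 + 3 + 16 + 16 + 3 = 46.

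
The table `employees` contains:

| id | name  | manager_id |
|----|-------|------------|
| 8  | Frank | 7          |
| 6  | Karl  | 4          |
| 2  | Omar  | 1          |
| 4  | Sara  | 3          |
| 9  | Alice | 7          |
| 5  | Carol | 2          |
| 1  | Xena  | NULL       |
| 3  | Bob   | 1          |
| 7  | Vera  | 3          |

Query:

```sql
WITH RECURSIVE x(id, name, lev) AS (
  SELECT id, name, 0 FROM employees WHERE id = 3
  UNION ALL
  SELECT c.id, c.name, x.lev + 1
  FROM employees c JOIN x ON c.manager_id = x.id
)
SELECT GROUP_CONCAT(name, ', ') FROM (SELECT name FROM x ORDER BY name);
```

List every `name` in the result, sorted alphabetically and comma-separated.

Base: id=3 (Bob) at lev 0.
Iteration 1: rows with manager_id in {3} -> Sara (id 4, lev 1), Vera (id 7, lev 1).
Iteration 2: rows with manager_id in {4,7} -> Karl (id 6, lev 2), Frank (id 8, lev 2), Alice (id 9, lev 2).
Iteration 3: no rows with manager_id in {6,8,9}; recursion stops.

Alice, Bob, Frank, Karl, Sara, Vera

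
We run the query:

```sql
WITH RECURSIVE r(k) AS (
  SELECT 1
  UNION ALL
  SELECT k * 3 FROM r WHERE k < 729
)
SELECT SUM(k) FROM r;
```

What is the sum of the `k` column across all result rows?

Base: k=1.
Iteration 1: 1 < 729 holds -> k = 1 * 3 = 3.
Iteration 2: 3 < 729 holds -> k = 3 * 3 = 9.
Iteration 3: 9 < 729 holds -> k = 9 * 3 = 27.
Iteration 4: 27 < 729 holds -> k = 27 * 3 = 81.
Iteration 5: 81 < 729 holds -> k = 81 * 3 = 243.
Iteration 6: 243 < 729 holds -> k = 243 * 3 = 729.
Iteration 7: 729 < 729 fails; recursion stops.
SUM(k) = 1 + 3 + 9 + 27 + 81 + 243 + 729 = 1093.

1093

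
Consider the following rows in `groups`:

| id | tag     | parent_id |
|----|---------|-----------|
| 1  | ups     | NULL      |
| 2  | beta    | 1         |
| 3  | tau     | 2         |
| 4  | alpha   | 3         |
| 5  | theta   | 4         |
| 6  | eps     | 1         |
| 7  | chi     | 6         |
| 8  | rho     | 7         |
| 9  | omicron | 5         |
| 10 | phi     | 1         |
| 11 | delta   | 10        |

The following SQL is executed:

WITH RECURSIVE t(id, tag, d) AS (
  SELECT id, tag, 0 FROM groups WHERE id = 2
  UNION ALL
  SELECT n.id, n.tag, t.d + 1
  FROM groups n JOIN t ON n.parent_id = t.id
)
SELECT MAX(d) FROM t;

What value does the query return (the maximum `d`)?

4

Base: id=2 (beta) at d 0.
Iteration 1: rows with parent_id in {2} -> tau (id 3, d 1).
Iteration 2: rows with parent_id in {3} -> alpha (id 4, d 2).
Iteration 3: rows with parent_id in {4} -> theta (id 5, d 3).
Iteration 4: rows with parent_id in {5} -> omicron (id 9, d 4).
Iteration 5: no rows with parent_id in {9}; recursion stops.
d values: 0, 1, 2, 3, 4; the maximum is 4.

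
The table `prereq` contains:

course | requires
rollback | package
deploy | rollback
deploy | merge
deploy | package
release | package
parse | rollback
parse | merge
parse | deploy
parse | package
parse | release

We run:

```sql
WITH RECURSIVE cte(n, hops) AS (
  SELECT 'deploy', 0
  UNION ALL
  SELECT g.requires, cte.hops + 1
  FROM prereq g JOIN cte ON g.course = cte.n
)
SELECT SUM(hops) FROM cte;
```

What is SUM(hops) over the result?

Base: (deploy, hops=0).
Iteration 1: edges from {deploy} -> (merge, hops=1), (package, hops=1), (rollback, hops=1).
Iteration 2: edges from {merge,package,rollback} -> (package, hops=2).
Iteration 3: no outgoing edges from {package}; recursion stops.
SUM(hops) = 0 + 1 + 1 + 1 + 2 = 5.

5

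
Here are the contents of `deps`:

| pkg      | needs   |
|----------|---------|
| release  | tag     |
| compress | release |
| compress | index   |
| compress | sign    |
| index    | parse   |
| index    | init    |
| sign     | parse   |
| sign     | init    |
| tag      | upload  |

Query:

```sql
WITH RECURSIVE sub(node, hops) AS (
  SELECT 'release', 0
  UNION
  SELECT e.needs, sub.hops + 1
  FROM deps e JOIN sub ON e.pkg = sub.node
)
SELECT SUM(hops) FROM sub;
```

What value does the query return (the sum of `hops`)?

3

Base: (release, hops=0).
Iteration 1: edges from {release} -> (tag, hops=1).
Iteration 2: edges from {tag} -> (upload, hops=2).
Iteration 3: no outgoing edges from {upload}; recursion stops.
SUM(hops) = 0 + 1 + 2 = 3.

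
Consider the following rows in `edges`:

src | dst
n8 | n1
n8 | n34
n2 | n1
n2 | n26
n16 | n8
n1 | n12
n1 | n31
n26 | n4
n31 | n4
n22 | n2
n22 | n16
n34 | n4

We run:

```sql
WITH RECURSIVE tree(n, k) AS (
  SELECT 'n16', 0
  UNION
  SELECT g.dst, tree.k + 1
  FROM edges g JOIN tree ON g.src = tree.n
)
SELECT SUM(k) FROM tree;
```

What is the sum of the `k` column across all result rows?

18

Base: (n16, k=0).
Iteration 1: edges from {n16} -> (n8, k=1).
Iteration 2: edges from {n8} -> (n1, k=2), (n34, k=2).
Iteration 3: edges from {n1,n34} -> (n12, k=3), (n31, k=3), (n4, k=3).
Iteration 4: edges from {n12,n31,n4} -> (n4, k=4).
Iteration 5: no outgoing edges from {n4}; recursion stops.
SUM(k) = 0 + 1 + 2 + 2 + 3 + 3 + 3 + 4 = 18.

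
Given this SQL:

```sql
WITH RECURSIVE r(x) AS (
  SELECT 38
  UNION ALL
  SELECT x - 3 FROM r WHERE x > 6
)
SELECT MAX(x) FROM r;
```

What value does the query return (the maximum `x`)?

Base: x=38.
Iteration 1: 38 > 6 holds -> x = 38 - 3 = 35.
Iteration 2: 35 > 6 holds -> x = 35 - 3 = 32.
Iteration 3: 32 > 6 holds -> x = 32 - 3 = 29.
Iteration 4: 29 > 6 holds -> x = 29 - 3 = 26.
Iteration 5: 26 > 6 holds -> x = 26 - 3 = 23.
Iteration 6: 23 > 6 holds -> x = 23 - 3 = 20.
Iteration 7: 20 > 6 holds -> x = 20 - 3 = 17.
Iteration 8: 17 > 6 holds -> x = 17 - 3 = 14.
Iteration 9: 14 > 6 holds -> x = 14 - 3 = 11.
Iteration 10: 11 > 6 holds -> x = 11 - 3 = 8.
Iteration 11: 8 > 6 holds -> x = 8 - 3 = 5.
Iteration 12: 5 > 6 fails; recursion stops.
x values: 38, 35, 32, 29, 26, 23, 20, 17, 14, 11, 8, 5; the maximum is 38.

38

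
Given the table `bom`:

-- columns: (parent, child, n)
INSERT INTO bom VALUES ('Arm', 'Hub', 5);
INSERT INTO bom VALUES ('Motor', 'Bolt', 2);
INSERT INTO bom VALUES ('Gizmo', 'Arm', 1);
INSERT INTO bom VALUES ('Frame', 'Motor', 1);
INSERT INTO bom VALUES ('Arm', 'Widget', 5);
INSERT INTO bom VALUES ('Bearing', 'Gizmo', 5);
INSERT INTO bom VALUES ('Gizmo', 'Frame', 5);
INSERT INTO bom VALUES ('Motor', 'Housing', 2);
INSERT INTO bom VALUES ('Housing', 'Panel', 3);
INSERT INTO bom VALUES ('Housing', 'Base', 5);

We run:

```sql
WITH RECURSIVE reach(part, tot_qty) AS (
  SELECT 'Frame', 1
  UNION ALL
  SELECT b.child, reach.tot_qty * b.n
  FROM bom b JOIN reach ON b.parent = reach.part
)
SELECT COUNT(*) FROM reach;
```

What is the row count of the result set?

6

Base: (Frame, tot_qty=1).
Iteration 1: components of {Frame} -> Motor = 1*1 = 1.
Iteration 2: components of {Motor} -> Bolt = 1*2 = 2, Housing = 1*2 = 2.
Iteration 3: components of {Bolt,Housing} -> Base = 2*5 = 10, Panel = 2*3 = 6.
Iteration 4: no further components; recursion stops.
Total rows emitted: 6.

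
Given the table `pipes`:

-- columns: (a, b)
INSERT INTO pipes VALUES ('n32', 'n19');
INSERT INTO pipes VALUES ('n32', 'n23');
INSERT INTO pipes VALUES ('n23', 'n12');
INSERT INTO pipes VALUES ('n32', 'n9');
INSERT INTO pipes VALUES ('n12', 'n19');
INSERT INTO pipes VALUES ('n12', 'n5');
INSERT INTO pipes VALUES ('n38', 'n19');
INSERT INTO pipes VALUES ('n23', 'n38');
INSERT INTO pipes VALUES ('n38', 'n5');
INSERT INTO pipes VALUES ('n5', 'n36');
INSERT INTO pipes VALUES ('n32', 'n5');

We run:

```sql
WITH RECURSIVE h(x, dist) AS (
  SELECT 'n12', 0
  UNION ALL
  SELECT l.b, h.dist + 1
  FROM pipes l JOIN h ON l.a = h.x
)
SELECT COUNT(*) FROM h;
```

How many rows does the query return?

4

Base: (n12, dist=0).
Iteration 1: edges from {n12} -> (n19, dist=1), (n5, dist=1).
Iteration 2: edges from {n19,n5} -> (n36, dist=2).
Iteration 3: no outgoing edges from {n36}; recursion stops.
Total rows emitted: 4.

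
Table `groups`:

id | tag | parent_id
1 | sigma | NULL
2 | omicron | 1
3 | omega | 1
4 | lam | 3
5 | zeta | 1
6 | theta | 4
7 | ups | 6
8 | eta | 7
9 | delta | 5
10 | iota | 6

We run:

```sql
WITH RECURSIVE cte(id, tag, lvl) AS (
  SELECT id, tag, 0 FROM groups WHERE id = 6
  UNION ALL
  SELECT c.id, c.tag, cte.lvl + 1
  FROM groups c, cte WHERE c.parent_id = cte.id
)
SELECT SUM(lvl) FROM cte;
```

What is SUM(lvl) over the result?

Base: id=6 (theta) at lvl 0.
Iteration 1: rows with parent_id in {6} -> ups (id 7, lvl 1), iota (id 10, lvl 1).
Iteration 2: rows with parent_id in {7,10} -> eta (id 8, lvl 2).
Iteration 3: no rows with parent_id in {8}; recursion stops.
SUM(lvl) = 0 + 1 + 1 + 2 = 4.

4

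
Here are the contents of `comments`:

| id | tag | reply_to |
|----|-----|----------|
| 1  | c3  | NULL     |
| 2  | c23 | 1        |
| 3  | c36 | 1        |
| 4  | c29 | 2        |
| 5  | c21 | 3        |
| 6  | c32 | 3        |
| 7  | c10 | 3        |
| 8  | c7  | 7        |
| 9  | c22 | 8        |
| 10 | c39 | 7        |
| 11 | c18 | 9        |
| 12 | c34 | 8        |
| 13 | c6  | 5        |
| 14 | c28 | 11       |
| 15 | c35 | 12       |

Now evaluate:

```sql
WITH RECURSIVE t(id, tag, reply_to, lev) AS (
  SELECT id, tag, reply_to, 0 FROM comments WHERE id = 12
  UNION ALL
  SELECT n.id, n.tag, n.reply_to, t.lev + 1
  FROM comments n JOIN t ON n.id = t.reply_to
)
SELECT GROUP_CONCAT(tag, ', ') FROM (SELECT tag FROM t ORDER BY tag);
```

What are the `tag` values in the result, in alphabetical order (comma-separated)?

c10, c3, c34, c36, c7

Base: id=12 (c34), reply_to=8, lev 0.
Iteration 1: join on id=8 -> c7 (id 8, reply_to=7, lev 1).
Iteration 2: join on id=7 -> c10 (id 7, reply_to=3, lev 2).
Iteration 3: join on id=3 -> c36 (id 3, reply_to=1, lev 3).
Iteration 4: join on id=1 -> c3 (id 1, reply_to=NULL, lev 4).
Iteration 5: reply_to is NULL; no match; recursion stops.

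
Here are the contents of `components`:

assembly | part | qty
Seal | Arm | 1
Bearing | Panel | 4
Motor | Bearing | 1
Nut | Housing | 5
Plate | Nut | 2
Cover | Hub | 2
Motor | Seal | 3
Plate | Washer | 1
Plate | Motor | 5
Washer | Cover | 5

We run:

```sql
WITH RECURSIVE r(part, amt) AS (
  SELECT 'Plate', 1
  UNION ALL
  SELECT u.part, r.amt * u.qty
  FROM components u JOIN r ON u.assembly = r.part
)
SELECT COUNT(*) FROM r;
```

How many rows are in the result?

11

Base: (Plate, amt=1).
Iteration 1: components of {Plate} -> Motor = 1*5 = 5, Nut = 1*2 = 2, Washer = 1*1 = 1.
Iteration 2: components of {Motor,Nut,Washer} -> Bearing = 5*1 = 5, Cover = 1*5 = 5, Housing = 2*5 = 10, Seal = 5*3 = 15.
Iteration 3: components of {Bearing,Cover,Housing,Seal} -> Arm = 15*1 = 15, Hub = 5*2 = 10, Panel = 5*4 = 20.
Iteration 4: no further components; recursion stops.
Total rows emitted: 11.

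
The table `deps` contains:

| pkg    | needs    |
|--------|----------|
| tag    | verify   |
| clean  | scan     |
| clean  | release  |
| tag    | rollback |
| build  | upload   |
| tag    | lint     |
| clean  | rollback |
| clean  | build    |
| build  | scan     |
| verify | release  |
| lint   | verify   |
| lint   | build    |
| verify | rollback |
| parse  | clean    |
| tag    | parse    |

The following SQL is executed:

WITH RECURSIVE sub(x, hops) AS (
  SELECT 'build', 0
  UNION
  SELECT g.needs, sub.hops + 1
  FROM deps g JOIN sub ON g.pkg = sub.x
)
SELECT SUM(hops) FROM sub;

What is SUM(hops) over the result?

2

Base: (build, hops=0).
Iteration 1: edges from {build} -> (scan, hops=1), (upload, hops=1).
Iteration 2: no outgoing edges from {scan,upload}; recursion stops.
SUM(hops) = 0 + 1 + 1 = 2.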